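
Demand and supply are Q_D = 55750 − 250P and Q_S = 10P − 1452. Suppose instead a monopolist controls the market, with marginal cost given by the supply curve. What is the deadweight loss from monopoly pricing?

39.92

In inverse form: demand P = 223 − 0.004Q, supply P = 145.2 + 0.1Q.
Competitive equilibrium: 223 − 0.004Q = 145.2 + 0.1Q → Q* = 748.0769, P* = 220.0077.
Marginal revenue: MR = 223 − 0.008Q. Set MR = MC: 223 − 0.008Q = 145.2 + 0.1Q → Q_m = 720.3704.
Price P_m = 223 − 0.004·720.3704 = 220.1185; MC(Q_m) = 145.2 + 0.1·720.3704 = 217.237.
Competitive Q* = 748.0769, so ΔQ = 27.7065; wedge = 220.1185 − 217.237 = 2.8815.
DWL = ½ × 27.7065 × 2.8815 = 39.92.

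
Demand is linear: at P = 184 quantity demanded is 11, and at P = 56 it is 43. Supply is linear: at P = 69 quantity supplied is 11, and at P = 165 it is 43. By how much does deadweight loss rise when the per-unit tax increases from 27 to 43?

80

Demand slope = (56 − 184)/(43 − 11) = −4, so P = 228 − 4Q.
Supply slope = (165 − 69)/(43 − 11) = 3, so P = 36 + 3Q.
Competitive equilibrium: 228 − 4Q = 36 + 3Q → Q* = 27.4286, P* = 118.2857.
For a per-unit tax t: ΔQ = t/7, so DWL = ½·t·(t/7) = t²/14.
At t = 27: DWL = 52.071. At t = 43: DWL = 132.071.
Increase = 132.071 − 52.071 = 80.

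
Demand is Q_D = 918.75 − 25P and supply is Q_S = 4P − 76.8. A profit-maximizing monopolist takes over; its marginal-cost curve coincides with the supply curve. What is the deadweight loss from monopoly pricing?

7.80

In inverse form: demand P = 36.75 − 0.04Q, supply P = 19.2 + 0.25Q.
Competitive equilibrium: 36.75 − 0.04Q = 19.2 + 0.25Q → Q* = 60.5172, P* = 34.3293.
Marginal revenue: MR = 36.75 − 0.08Q. Set MR = MC: 36.75 − 0.08Q = 19.2 + 0.25Q → Q_m = 53.1818.
Price P_m = 36.75 − 0.04·53.1818 = 34.6227; MC(Q_m) = 19.2 + 0.25·53.1818 = 32.4955.
Competitive Q* = 60.5172, so ΔQ = 7.3354; wedge = 34.6227 − 32.4955 = 2.1272.
DWL = ½ × 7.3354 × 2.1272 = 7.80.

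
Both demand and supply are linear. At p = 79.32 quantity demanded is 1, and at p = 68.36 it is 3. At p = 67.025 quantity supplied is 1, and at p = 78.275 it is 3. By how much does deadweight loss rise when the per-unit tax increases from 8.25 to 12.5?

3.97

Demand slope = (68.36 − 79.32)/(3 − 1) = −5.48, so p = 84.8 − 5.48q.
Supply slope = (78.275 − 67.025)/(3 − 1) = 5.625, so p = 61.4 + 5.625q.
Competitive equilibrium: 84.8 − 5.48q = 61.4 + 5.625q → q* = 2.1072, p* = 73.2528.
For a per-unit tax t: Δq = t/11.105, so DWL = ½·t·(t/11.105) = t²/22.21.
At t = 8.25: DWL = 3.064. At t = 12.5: DWL = 7.035.
Increase = 7.035 − 3.064 = 3.97.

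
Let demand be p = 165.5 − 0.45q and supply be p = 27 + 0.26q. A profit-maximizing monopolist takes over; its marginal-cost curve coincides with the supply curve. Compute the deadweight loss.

2032.92

Competitive equilibrium: 165.5 − 0.45q = 27 + 0.26q → q* = 195.0704, p* = 77.7183.
Marginal revenue: MR = 165.5 − 0.9q. Set MR = MC: 165.5 − 0.9q = 27 + 0.26q → q_m = 119.3966.
Price p_m = 165.5 − 0.45·119.3966 = 111.7715; MC(q_m) = 27 + 0.26·119.3966 = 58.0431.
Competitive q* = 195.0704, so Δq = 75.6738; wedge = 111.7715 − 58.0431 = 53.7284.
Deadweight loss = ½ × 75.6738 × 53.7284 = 2032.92.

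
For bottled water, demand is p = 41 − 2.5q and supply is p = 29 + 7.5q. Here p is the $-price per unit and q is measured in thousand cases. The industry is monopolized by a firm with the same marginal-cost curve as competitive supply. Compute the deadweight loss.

Competitive equilibrium: 41 − 2.5q = 29 + 7.5q → q* = 1.2, p* = 38.
Marginal revenue: MR = 41 − 5q. Set MR = MC: 41 − 5q = 29 + 7.5q → q_m = 0.96.
Price p_m = 41 − 2.5·0.96 = 38.6; MC(q_m) = 29 + 7.5·0.96 = 36.2.
Competitive q* = 1.2, so Δq = 0.24; wedge = 38.6 − 36.2 = 2.4.
Deadweight loss = ½ × 0.24 × 2.4 = $0.288 thousand.

$0.288 thousand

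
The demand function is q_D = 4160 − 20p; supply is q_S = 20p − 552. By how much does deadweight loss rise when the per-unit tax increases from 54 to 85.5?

In inverse form: demand p = 208 − 0.05q, supply p = 27.6 + 0.05q.
Competitive equilibrium: 208 − 0.05q = 27.6 + 0.05q → q* = 1804, p* = 117.8.
For a per-unit tax t: Δq = t/0.1, so DWL = ½·t·(t/0.1) = t²/0.2.
At t = 54: DWL = 14580. At t = 85.5: DWL = 36551.25.
Increase = 36551.25 − 14580 = 21971.25.

21971.25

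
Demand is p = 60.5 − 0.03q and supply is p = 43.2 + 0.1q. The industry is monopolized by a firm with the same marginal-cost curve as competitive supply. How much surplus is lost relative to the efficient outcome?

Competitive equilibrium: 60.5 − 0.03q = 43.2 + 0.1q → q* = 133.0769, p* = 56.5077.
Marginal revenue: MR = 60.5 − 0.06q. Set MR = MC: 60.5 − 0.06q = 43.2 + 0.1q → q_m = 108.125.
Price p_m = 60.5 − 0.03·108.125 = 57.2563; MC(q_m) = 43.2 + 0.1·108.125 = 54.0125.
Competitive q* = 133.0769, so Δq = 24.9519; wedge = 57.2563 − 54.0125 = 3.2438.
Deadweight loss = ½ × 24.9519 × 3.2438 = 40.47.

40.47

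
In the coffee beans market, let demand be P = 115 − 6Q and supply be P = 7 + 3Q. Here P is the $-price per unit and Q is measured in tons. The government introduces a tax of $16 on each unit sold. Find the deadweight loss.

Competitive equilibrium: 115 − 6Q = 7 + 3Q → Q* = 12, P* = 43.
With the tax, the buyer price exceeds the seller price by 16: (115 − 6Q) − (7 + 3Q) = 16 → Q' = 10.2222.
ΔQ = 12 − 10.2222 = 1.7778; the wedge equals the tax, 16.
The triangle = ½ × 1.7778 × 16 = $14.22.

$14.22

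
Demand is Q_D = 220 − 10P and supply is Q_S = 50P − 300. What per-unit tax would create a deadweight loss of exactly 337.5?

9

In inverse form: demand P = 22 − 0.1Q, supply P = 6 + 0.02Q.
Competitive equilibrium: 22 − 0.1Q = 6 + 0.02Q → Q* = 133.3333, P* = 8.6667.
A tax t gives ΔQ = t/0.12 and wedge t, so DWL = t²/0.24.
t²/0.24 = 337.5 → t² = 81 → t = 9.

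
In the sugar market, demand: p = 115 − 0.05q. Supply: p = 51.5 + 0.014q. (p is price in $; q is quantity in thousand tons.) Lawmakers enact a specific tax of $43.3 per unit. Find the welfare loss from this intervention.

$14647.58 thousand

Competitive equilibrium: 115 − 0.05q = 51.5 + 0.014q → q* = 992.1875, p* = 65.3906.
With the tax, the buyer price exceeds the seller price by 43.3: (115 − 0.05q) − (51.5 + 0.014q) = 43.3 → q' = 315.625.
Δq = 992.1875 − 315.625 = 676.5625; the wedge equals the tax, 43.3.
The triangle = ½ × 676.5625 × 43.3 = $14647.58 thousand.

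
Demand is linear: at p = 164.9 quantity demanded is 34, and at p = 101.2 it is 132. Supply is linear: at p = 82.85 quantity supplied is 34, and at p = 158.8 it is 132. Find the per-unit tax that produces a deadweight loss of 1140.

57

Demand slope = (101.2 − 164.9)/(132 − 34) = −0.65, so p = 187 − 0.65q.
Supply slope = (158.8 − 82.85)/(132 − 34) = 0.775, so p = 56.5 + 0.775q.
Competitive equilibrium: 187 − 0.65q = 56.5 + 0.775q → q* = 91.5789, p* = 127.4737.
A tax t gives Δq = t/1.425 and wedge t, so DWL = t²/2.85.
t²/2.85 = 1140 → t² = 3249 → t = 57.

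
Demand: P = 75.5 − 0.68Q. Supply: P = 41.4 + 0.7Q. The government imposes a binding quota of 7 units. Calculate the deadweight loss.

Competitive equilibrium: 75.5 − 0.68Q = 41.4 + 0.7Q → Q* = 24.7101, P* = 58.6971.
At Q = 7: demand price = 75.5 − 0.68·7 = 70.74; supply price = 41.4 + 0.7·7 = 46.3.
ΔQ = 24.7101 − 7 = 17.7101; wedge = 70.74 − 46.3 = 24.44.
Welfare loss = ½ × 17.7101 × 24.44 = 216.42.

216.42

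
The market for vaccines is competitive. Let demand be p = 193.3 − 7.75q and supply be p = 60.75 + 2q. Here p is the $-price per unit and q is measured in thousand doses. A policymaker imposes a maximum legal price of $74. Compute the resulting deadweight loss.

$236.82 thousand

Competitive equilibrium: 193.3 − 7.75q = 60.75 + 2q → q* = 13.5949, p* = 87.9397.
At the ceiling p = 74, quantity supplied = (74 − 60.75)/2 = 6.625.
Willingness to pay at q' = 6.625: 193.3 − 7.75·6.625 = 141.9563.
Δq = 13.5949 − 6.625 = 6.9699; wedge = 141.9563 − 74 = 67.9563.
Deadweight loss = ½ × 6.9699 × 67.9563 = $236.82 thousand.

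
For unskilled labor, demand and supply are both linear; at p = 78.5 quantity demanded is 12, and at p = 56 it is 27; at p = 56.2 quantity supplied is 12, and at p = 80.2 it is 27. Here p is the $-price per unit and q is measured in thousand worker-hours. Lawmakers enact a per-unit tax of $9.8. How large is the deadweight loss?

Demand slope = (56 − 78.5)/(27 − 12) = −1.5, so p = 96.5 − 1.5q.
Supply slope = (80.2 − 56.2)/(27 − 12) = 1.6, so p = 37 + 1.6q.
Competitive equilibrium: 96.5 − 1.5q = 37 + 1.6q → q* = 19.1935, p* = 67.7097.
With the tax, the buyer price exceeds the seller price by 9.8: (96.5 − 1.5q) − (37 + 1.6q) = 9.8 → q' = 16.0323.
Δq = 19.1935 − 16.0323 = 3.1612; the wedge equals the tax, 9.8.
Deadweight loss = ½ × 3.1612 × 9.8 = $15.49 thousand.

$15.49 thousand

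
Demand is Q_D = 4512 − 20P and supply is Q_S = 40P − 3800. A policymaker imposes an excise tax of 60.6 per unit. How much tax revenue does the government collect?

In inverse form: demand P = 225.6 − 0.05Q, supply P = 95 + 0.025Q.
Competitive equilibrium: 225.6 − 0.05Q = 95 + 0.025Q → Q* = 1741.3333, P* = 138.5333.
With the tax, the buyer price exceeds the seller price by 60.6: (225.6 − 0.05Q) − (95 + 0.025Q) = 60.6 → Q' = 933.3333.
Tax revenue = 60.6 × 933.3333 = 56560.

56560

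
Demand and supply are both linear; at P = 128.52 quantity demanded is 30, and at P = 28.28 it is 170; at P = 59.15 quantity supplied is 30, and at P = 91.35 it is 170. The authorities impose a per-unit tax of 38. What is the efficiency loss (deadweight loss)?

763.21

Demand slope = (28.28 − 128.52)/(170 − 30) = −0.716, so P = 150 − 0.716Q.
Supply slope = (91.35 − 59.15)/(170 − 30) = 0.23, so P = 52.25 + 0.23Q.
Competitive equilibrium: 150 − 0.716Q = 52.25 + 0.23Q → Q* = 103.3298, P* = 76.0159.
With the tax, the buyer price exceeds the seller price by 38: (150 − 0.716Q) − (52.25 + 0.23Q) = 38 → Q' = 63.1607.
ΔQ = 103.3298 − 63.1607 = 40.1691; the wedge equals the tax, 38.
The triangle = ½ × 40.1691 × 38 = 763.21.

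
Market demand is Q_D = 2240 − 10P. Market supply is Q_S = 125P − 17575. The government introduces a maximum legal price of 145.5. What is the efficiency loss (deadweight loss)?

1377.60

In inverse form: demand P = 224 − 0.1Q, supply P = 140.6 + 0.008Q.
Competitive equilibrium: 224 − 0.1Q = 140.6 + 0.008Q → Q* = 772.2222, P* = 146.7778.
At the ceiling P = 145.5, quantity supplied = (145.5 − 140.6)/0.008 = 612.5.
Willingness to pay at Q' = 612.5: 224 − 0.1·612.5 = 162.75.
ΔQ = 772.2222 − 612.5 = 159.7222; wedge = 162.75 − 145.5 = 17.25.
The triangle = ½ × 159.7222 × 17.25 = 1377.60.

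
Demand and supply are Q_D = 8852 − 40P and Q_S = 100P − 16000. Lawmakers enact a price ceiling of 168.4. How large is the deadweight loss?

In inverse form: demand P = 221.3 − 0.025Q, supply P = 160 + 0.01Q.
Competitive equilibrium: 221.3 − 0.025Q = 160 + 0.01Q → Q* = 1751.4286, P* = 177.5143.
At the ceiling P = 168.4, quantity supplied = (168.4 − 160)/0.01 = 840.
Willingness to pay at Q' = 840: 221.3 − 0.025·840 = 200.3.
ΔQ = 1751.4286 − 840 = 911.4286; wedge = 200.3 − 168.4 = 31.9.
Welfare loss = ½ × 911.4286 × 31.9 = 14537.29.

14537.29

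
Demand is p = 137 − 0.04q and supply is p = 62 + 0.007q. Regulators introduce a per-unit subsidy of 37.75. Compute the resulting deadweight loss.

15160.24

Competitive equilibrium: 137 − 0.04q = 62 + 0.007q → q* = 1595.7447, p* = 73.1702.
The subsidy lowers effective supply by 37.75: p = 24.25 + 0.007q.
New quantity: 137 − 0.04q = 24.25 + 0.007q → q' = 2398.9362.
Overproduction Δq = 2398.9362 − 1595.7447 = 803.1915; wedge = subsidy = 37.75.
Deadweight loss = ½ × 803.1915 × 37.75 = 15160.24.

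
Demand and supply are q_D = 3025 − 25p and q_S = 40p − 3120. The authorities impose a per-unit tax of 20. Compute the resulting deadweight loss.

3076.92

In inverse form: demand p = 121 − 0.04q, supply p = 78 + 0.025q.
Competitive equilibrium: 121 − 0.04q = 78 + 0.025q → q* = 661.5385, p* = 94.5385.
With the tax, the buyer price exceeds the seller price by 20: (121 − 0.04q) − (78 + 0.025q) = 20 → q' = 353.8462.
Δq = 661.5385 − 353.8462 = 307.6923; the wedge equals the tax, 20.
Welfare loss = ½ × 307.6923 × 20 = 3076.92.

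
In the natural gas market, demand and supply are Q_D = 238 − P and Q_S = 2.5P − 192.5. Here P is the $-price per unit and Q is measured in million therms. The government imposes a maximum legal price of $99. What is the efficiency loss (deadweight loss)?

In inverse form: demand P = 238 − Q, supply P = 77 + 0.4Q.
Competitive equilibrium: 238 − Q = 77 + 0.4Q → Q* = 115, P* = 123.
At the ceiling P = 99, quantity supplied = (99 − 77)/0.4 = 55.
Willingness to pay at Q' = 55: 238 − 1·55 = 183.
ΔQ = 115 − 55 = 60; wedge = 183 − 99 = 84.
Deadweight loss = ½ × 60 × 84 = $2520 million.

$2520 million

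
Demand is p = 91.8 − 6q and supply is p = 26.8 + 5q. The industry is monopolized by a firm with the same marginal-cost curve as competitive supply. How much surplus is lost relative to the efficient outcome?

Competitive equilibrium: 91.8 − 6q = 26.8 + 5q → q* = 5.9091, p* = 56.3455.
Marginal revenue: MR = 91.8 − 12q. Set MR = MC: 91.8 − 12q = 26.8 + 5q → q_m = 3.8235.
Price p_m = 91.8 − 6·3.8235 = 68.859; MC(q_m) = 26.8 + 5·3.8235 = 45.9175.
Competitive q* = 5.9091, so Δq = 2.0856; wedge = 68.859 − 45.9175 = 22.9415.
The triangle = ½ × 2.0856 × 22.9415 = 23.92.

23.92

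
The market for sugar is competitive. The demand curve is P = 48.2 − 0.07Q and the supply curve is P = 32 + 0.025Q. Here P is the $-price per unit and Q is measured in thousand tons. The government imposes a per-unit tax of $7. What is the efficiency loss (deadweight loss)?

Competitive equilibrium: 48.2 − 0.07Q = 32 + 0.025Q → Q* = 170.5263, P* = 36.2632.
With the tax, the buyer price exceeds the seller price by 7: (48.2 − 0.07Q) − (32 + 0.025Q) = 7 → Q' = 96.8421.
ΔQ = 170.5263 − 96.8421 = 73.6842; the wedge equals the tax, 7.
Deadweight loss = ½ × 73.6842 × 7 = $257.89 thousand.

$257.89 thousand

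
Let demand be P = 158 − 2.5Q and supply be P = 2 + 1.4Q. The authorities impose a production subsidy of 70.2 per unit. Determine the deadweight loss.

Competitive equilibrium: 158 − 2.5Q = 2 + 1.4Q → Q* = 40, P* = 58.
The subsidy lowers effective supply by 70.2: P = 1.4Q − 68.2.
New quantity: 158 − 2.5Q = 1.4Q − 68.2 → Q' = 58.
Overproduction ΔQ = 58 − 40 = 18; wedge = subsidy = 70.2.
DWL = ½ × 18 × 70.2 = 631.80.

631.80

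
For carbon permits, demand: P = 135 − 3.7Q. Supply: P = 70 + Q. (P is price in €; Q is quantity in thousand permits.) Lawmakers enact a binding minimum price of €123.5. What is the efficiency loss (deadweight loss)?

Competitive equilibrium: 135 − 3.7Q = 70 + Q → Q* = 13.8298, P* = 83.8298.
At the floor P = 123.5, quantity demanded = (135 − 123.5)/3.7 = 3.1081.
Sellers' marginal cost at Q' = 3.1081: 70 + 1·3.1081 = 73.1081.
ΔQ = 13.8298 − 3.1081 = 10.7217; wedge = 123.5 − 73.1081 = 50.3919.
Welfare loss = ½ × 10.7217 × 50.3919 = €270.14 thousand.

€270.14 thousand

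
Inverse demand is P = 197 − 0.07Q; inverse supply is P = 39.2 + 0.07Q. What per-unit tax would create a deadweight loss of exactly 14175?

Competitive equilibrium: 197 − 0.07Q = 39.2 + 0.07Q → Q* = 1127.1429, P* = 118.1.
A tax t gives ΔQ = t/0.14 and wedge t, so DWL = t²/0.28.
t²/0.28 = 14175 → t² = 3969 → t = 63.

63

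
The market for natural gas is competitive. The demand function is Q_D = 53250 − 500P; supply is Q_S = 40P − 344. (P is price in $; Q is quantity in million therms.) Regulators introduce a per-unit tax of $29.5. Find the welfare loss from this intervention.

$16115.74 million

In inverse form: demand P = 106.5 − 0.002Q, supply P = 8.6 + 0.025Q.
Competitive equilibrium: 106.5 − 0.002Q = 8.6 + 0.025Q → Q* = 3625.9259, P* = 99.2481.
With the tax, the buyer price exceeds the seller price by 29.5: (106.5 − 0.002Q) − (8.6 + 0.025Q) = 29.5 → Q' = 2533.3333.
ΔQ = 3625.9259 − 2533.3333 = 1092.5926; the wedge equals the tax, 29.5.
The triangle = ½ × 1092.5926 × 29.5 = $16115.74 million.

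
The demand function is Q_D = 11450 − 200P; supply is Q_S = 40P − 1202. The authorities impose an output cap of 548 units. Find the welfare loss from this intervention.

In inverse form: demand P = 57.25 − 0.005Q, supply P = 30.05 + 0.025Q.
Competitive equilibrium: 57.25 − 0.005Q = 30.05 + 0.025Q → Q* = 906.6667, P* = 52.7167.
At Q = 548: demand price = 57.25 − 0.005·548 = 54.51; supply price = 30.05 + 0.025·548 = 43.75.
ΔQ = 906.6667 − 548 = 358.6667; wedge = 54.51 − 43.75 = 10.76.
Welfare loss = ½ × 358.6667 × 10.76 = 1929.63.

1929.63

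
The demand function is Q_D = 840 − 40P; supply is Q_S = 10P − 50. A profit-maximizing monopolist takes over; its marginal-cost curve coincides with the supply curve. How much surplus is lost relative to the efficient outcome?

In inverse form: demand P = 21 − 0.025Q, supply P = 5 + 0.1Q.
Competitive equilibrium: 21 − 0.025Q = 5 + 0.1Q → Q* = 128, P* = 17.8.
Marginal revenue: MR = 21 − 0.05Q. Set MR = MC: 21 − 0.05Q = 5 + 0.1Q → Q_m = 106.6667.
Price P_m = 21 − 0.025·106.6667 = 18.3333; MC(Q_m) = 5 + 0.1·106.6667 = 15.6667.
Competitive Q* = 128, so ΔQ = 21.3333; wedge = 18.3333 − 15.6667 = 2.6666.
Deadweight loss = ½ × 21.3333 × 2.6666 = 28.44.

28.44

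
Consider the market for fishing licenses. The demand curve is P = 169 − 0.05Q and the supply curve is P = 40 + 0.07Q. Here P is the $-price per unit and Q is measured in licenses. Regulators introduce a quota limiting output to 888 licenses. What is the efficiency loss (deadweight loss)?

$2098.14

Competitive equilibrium: 169 − 0.05Q = 40 + 0.07Q → Q* = 1075, P* = 115.25.
At Q = 888: demand price = 169 − 0.05·888 = 124.6; supply price = 40 + 0.07·888 = 102.16.
ΔQ = 1075 − 888 = 187; wedge = 124.6 − 102.16 = 22.44.
Welfare loss = ½ × 187 × 22.44 = $2098.14.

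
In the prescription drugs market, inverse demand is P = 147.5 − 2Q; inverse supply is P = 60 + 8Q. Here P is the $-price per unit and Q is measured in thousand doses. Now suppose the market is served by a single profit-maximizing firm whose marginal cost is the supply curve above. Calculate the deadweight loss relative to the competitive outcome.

Competitive equilibrium: 147.5 − 2Q = 60 + 8Q → Q* = 8.75, P* = 130.
Marginal revenue: MR = 147.5 − 4Q. Set MR = MC: 147.5 − 4Q = 60 + 8Q → Q_m = 7.2917.
Price P_m = 147.5 − 2·7.2917 = 132.9166; MC(Q_m) = 60 + 8·7.2917 = 118.3336.
Competitive Q* = 8.75, so ΔQ = 1.4583; wedge = 132.9166 − 118.3336 = 14.583.
DWL = ½ × 1.4583 × 14.583 = $10.63 thousand.

$10.63 thousand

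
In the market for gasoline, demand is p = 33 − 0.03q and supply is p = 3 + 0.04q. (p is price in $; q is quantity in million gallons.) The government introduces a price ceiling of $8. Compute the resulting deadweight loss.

Competitive equilibrium: 33 − 0.03q = 3 + 0.04q → q* = 428.5714, p* = 20.1429.
At the ceiling p = 8, quantity supplied = (8 − 3)/0.04 = 125.
Willingness to pay at q' = 125: 33 − 0.03·125 = 29.25.
Δq = 428.5714 − 125 = 303.5714; wedge = 29.25 − 8 = 21.25.
The triangle = ½ × 303.5714 × 21.25 = $3225.45 million.

$3225.45 million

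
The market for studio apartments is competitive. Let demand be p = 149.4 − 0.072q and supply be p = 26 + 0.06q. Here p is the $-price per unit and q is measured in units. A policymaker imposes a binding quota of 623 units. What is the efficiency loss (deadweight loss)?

Competitive equilibrium: 149.4 − 0.072q = 26 + 0.06q → q* = 934.8485, p* = 82.0909.
At q = 623: demand price = 149.4 − 0.072·623 = 104.544; supply price = 26 + 0.06·623 = 63.38.
Δq = 934.8485 − 623 = 311.8485; wedge = 104.544 − 63.38 = 41.164.
The triangle = ½ × 311.8485 × 41.164 = $6418.47.

$6418.47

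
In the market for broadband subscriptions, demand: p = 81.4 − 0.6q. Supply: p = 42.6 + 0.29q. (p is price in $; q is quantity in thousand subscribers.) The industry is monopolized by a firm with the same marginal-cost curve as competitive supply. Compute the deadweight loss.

$137.14 thousand

Competitive equilibrium: 81.4 − 0.6q = 42.6 + 0.29q → q* = 43.5955, p* = 55.2427.
Marginal revenue: MR = 81.4 − 1.2q. Set MR = MC: 81.4 − 1.2q = 42.6 + 0.29q → q_m = 26.0403.
Price p_m = 81.4 − 0.6·26.0403 = 65.7758; MC(q_m) = 42.6 + 0.29·26.0403 = 50.1517.
Competitive q* = 43.5955, so Δq = 17.5552; wedge = 65.7758 − 50.1517 = 15.6241.
DWL = ½ × 17.5552 × 15.6241 = $137.14 thousand.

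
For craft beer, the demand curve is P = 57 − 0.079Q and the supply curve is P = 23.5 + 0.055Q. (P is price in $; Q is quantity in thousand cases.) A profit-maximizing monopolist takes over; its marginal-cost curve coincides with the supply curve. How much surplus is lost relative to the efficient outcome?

$576.04 thousand

Competitive equilibrium: 57 − 0.079Q = 23.5 + 0.055Q → Q* = 250, P* = 37.25.
Marginal revenue: MR = 57 − 0.158Q. Set MR = MC: 57 − 0.158Q = 23.5 + 0.055Q → Q_m = 157.277.
Price P_m = 57 − 0.079·157.277 = 44.5751; MC(Q_m) = 23.5 + 0.055·157.277 = 32.1502.
Competitive Q* = 250, so ΔQ = 92.723; wedge = 44.5751 − 32.1502 = 12.4249.
Welfare loss = ½ × 92.723 × 12.4249 = $576.04 thousand.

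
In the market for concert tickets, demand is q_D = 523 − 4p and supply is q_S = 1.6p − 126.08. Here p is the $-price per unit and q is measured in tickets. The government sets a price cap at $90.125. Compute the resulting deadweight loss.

In inverse form: demand p = 130.75 − 0.25q, supply p = 78.8 + 0.625q.
Competitive equilibrium: 130.75 − 0.25q = 78.8 + 0.625q → q* = 59.37143, p* = 115.90714.
At the ceiling p = 90.125, quantity supplied = (90.125 − 78.8)/0.625 = 18.12.
Willingness to pay at q' = 18.12: 130.75 − 0.25·18.12 = 126.22.
Δq = 59.37143 − 18.12 = 41.25143; wedge = 126.22 − 90.125 = 36.095.
The triangle = ½ × 41.25143 × 36.095 = $744.49.

$744.49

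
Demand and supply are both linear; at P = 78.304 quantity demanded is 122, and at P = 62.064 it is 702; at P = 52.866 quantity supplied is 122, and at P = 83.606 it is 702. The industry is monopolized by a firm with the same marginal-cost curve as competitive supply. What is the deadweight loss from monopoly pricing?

508.15

Demand slope = (62.064 − 78.304)/(702 − 122) = −0.028, so P = 81.72 − 0.028Q.
Supply slope = (83.606 − 52.866)/(702 − 122) = 0.053, so P = 46.4 + 0.053Q.
Competitive equilibrium: 81.72 − 0.028Q = 46.4 + 0.053Q → Q* = 436.0494, P* = 69.5106.
Marginal revenue: MR = 81.72 − 0.056Q. Set MR = MC: 81.72 − 0.056Q = 46.4 + 0.053Q → Q_m = 324.0367.
Price P_m = 81.72 − 0.028·324.0367 = 72.647; MC(Q_m) = 46.4 + 0.053·324.0367 = 63.5739.
Competitive Q* = 436.0494, so ΔQ = 112.0127; wedge = 72.647 − 63.5739 = 9.0731.
Welfare loss = ½ × 112.0127 × 9.0731 = 508.15.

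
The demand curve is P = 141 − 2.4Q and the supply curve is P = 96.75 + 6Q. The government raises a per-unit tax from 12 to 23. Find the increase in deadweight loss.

22.92

Competitive equilibrium: 141 − 2.4Q = 96.75 + 6Q → Q* = 5.2679, P* = 128.3571.
For a per-unit tax t: ΔQ = t/8.4, so DWL = ½·t·(t/8.4) = t²/16.8.
At t = 12: DWL = 8.571. At t = 23: DWL = 31.488.
Increase = 31.488 − 8.571 = 22.92.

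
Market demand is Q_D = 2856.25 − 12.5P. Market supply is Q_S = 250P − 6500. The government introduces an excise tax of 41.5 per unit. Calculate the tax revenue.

79541.67

In inverse form: demand P = 228.5 − 0.08Q, supply P = 26 + 0.004Q.
Competitive equilibrium: 228.5 − 0.08Q = 26 + 0.004Q → Q* = 2410.7143, P* = 35.6429.
With the tax, the buyer price exceeds the seller price by 41.5: (228.5 − 0.08Q) − (26 + 0.004Q) = 41.5 → Q' = 1916.6667.
Tax revenue = 41.5 × 1916.6667 = 79541.67.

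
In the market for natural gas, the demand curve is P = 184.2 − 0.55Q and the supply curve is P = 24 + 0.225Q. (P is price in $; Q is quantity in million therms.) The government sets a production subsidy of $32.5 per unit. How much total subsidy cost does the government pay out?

$8080.97 million

Competitive equilibrium: 184.2 − 0.55Q = 24 + 0.225Q → Q* = 206.7097, P* = 70.5097.
The subsidy lowers effective supply by 32.5: P = 0.225Q − 8.5.
New quantity: 184.2 − 0.55Q = 0.225Q − 8.5 → Q' = 248.6452.
Total subsidy cost = 32.5 × 248.6452 = $8080.97 million.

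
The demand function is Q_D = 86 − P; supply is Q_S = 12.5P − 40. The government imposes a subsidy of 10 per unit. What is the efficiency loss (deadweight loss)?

In inverse form: demand P = 86 − Q, supply P = 3.2 + 0.08Q.
Competitive equilibrium: 86 − Q = 3.2 + 0.08Q → Q* = 76.6667, P* = 9.3333.
The subsidy lowers effective supply by 10: P = 0.08Q − 6.8.
New quantity: 86 − Q = 0.08Q − 6.8 → Q' = 85.9259.
Overproduction ΔQ = 85.9259 − 76.6667 = 9.2592; wedge = subsidy = 10.
DWL = ½ × 9.2592 × 10 = 46.30.

46.30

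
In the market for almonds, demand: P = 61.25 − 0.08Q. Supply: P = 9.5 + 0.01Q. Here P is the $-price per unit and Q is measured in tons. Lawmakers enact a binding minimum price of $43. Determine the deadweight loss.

$5414.50

Competitive equilibrium: 61.25 − 0.08Q = 9.5 + 0.01Q → Q* = 575, P* = 15.25.
At the floor P = 43, quantity demanded = (61.25 − 43)/0.08 = 228.125.
Sellers' marginal cost at Q' = 228.125: 9.5 + 0.01·228.125 = 11.78125.
ΔQ = 575 − 228.125 = 346.875; wedge = 43 − 11.78125 = 31.21875.
The triangle = ½ × 346.875 × 31.21875 = $5414.50.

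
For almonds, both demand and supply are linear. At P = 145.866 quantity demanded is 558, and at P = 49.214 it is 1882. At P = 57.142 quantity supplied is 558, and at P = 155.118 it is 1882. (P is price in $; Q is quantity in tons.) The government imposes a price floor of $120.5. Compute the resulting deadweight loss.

$4820.10

Demand slope = (49.214 − 145.866)/(1882 − 558) = −0.073, so P = 186.6 − 0.073Q.
Supply slope = (155.118 − 57.142)/(1882 − 558) = 0.074, so P = 15.85 + 0.074Q.
Competitive equilibrium: 186.6 − 0.073Q = 15.85 + 0.074Q → Q* = 1161.5646, P* = 101.8058.
At the floor P = 120.5, quantity demanded = (186.6 − 120.5)/0.073 = 905.4795.
Sellers' marginal cost at Q' = 905.4795: 15.85 + 0.074·905.4795 = 82.8555.
ΔQ = 1161.5646 − 905.4795 = 256.0851; wedge = 120.5 − 82.8555 = 37.6445.
DWL = ½ × 256.0851 × 37.6445 = $4820.10.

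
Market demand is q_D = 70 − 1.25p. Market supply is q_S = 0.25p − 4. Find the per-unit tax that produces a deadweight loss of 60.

In inverse form: demand p = 56 − 0.8q, supply p = 16 + 4q.
Competitive equilibrium: 56 − 0.8q = 16 + 4q → q* = 8.3333, p* = 49.3333.
A tax t gives Δq = t/4.8 and wedge t, so DWL = t²/9.6.
t²/9.6 = 60 → t² = 576 → t = 24.

24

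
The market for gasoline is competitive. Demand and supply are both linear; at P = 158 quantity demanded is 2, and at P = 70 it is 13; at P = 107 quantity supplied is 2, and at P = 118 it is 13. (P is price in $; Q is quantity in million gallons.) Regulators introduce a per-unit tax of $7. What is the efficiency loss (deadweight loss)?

Demand slope = (70 − 158)/(13 − 2) = −8, so P = 174 − 8Q.
Supply slope = (118 − 107)/(13 − 2) = 1, so P = 105 + Q.
Competitive equilibrium: 174 − 8Q = 105 + Q → Q* = 7.6667, P* = 112.6667.
With the tax, the buyer price exceeds the seller price by 7: (174 − 8Q) − (105 + Q) = 7 → Q' = 6.8889.
ΔQ = 7.6667 − 6.8889 = 0.7778; the wedge equals the tax, 7.
Welfare loss = ½ × 0.7778 × 7 = $2.72 million.

$2.72 million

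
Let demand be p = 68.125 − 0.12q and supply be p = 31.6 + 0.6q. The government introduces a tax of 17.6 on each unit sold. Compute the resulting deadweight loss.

Competitive equilibrium: 68.125 − 0.12q = 31.6 + 0.6q → q* = 50.7292, p* = 62.0375.
With the tax, the buyer price exceeds the seller price by 17.6: (68.125 − 0.12q) − (31.6 + 0.6q) = 17.6 → q' = 26.2847.
Δq = 50.7292 − 26.2847 = 24.4445; the wedge equals the tax, 17.6.
The triangle = ½ × 24.4445 × 17.6 = 215.11.

215.11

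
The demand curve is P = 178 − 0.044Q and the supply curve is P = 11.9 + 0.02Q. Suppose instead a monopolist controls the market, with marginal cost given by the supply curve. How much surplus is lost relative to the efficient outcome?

35775.62

Competitive equilibrium: 178 − 0.044Q = 11.9 + 0.02Q → Q* = 2595.3125, P* = 63.80625.
Marginal revenue: MR = 178 − 0.088Q. Set MR = MC: 178 − 0.088Q = 11.9 + 0.02Q → Q_m = 1537.96296.
Price P_m = 178 − 0.044·1537.96296 = 110.32963; MC(Q_m) = 11.9 + 0.02·1537.96296 = 42.65926.
Competitive Q* = 2595.3125, so ΔQ = 1057.34954; wedge = 110.32963 − 42.65926 = 67.67037.
DWL = ½ × 1057.34954 × 67.67037 = 35775.62.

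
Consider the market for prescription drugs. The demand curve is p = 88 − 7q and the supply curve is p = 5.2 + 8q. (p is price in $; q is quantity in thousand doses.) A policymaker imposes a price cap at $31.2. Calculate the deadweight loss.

Competitive equilibrium: 88 − 7q = 5.2 + 8q → q* = 5.52, p* = 49.36.
At the ceiling p = 31.2, quantity supplied = (31.2 − 5.2)/8 = 3.25.
Willingness to pay at q' = 3.25: 88 − 7·3.25 = 65.25.
Δq = 5.52 − 3.25 = 2.27; wedge = 65.25 − 31.2 = 34.05.
DWL = ½ × 2.27 × 34.05 = $38.65 thousand.

$38.65 thousand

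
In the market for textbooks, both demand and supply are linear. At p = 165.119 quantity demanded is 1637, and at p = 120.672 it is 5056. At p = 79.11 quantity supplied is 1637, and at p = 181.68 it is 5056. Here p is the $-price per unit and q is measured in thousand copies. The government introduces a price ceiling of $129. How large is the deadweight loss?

Demand slope = (120.672 − 165.119)/(5056 − 1637) = −0.013, so p = 186.4 − 0.013q.
Supply slope = (181.68 − 79.11)/(5056 − 1637) = 0.03, so p = 30 + 0.03q.
Competitive equilibrium: 186.4 − 0.013q = 30 + 0.03q → q* = 3637.2093, p* = 139.1163.
At the ceiling p = 129, quantity supplied = (129 − 30)/0.03 = 3300.
Willingness to pay at q' = 3300: 186.4 − 0.013·3300 = 143.5.
Δq = 3637.2093 − 3300 = 337.2093; wedge = 143.5 − 129 = 14.5.
The triangle = ½ × 337.2093 × 14.5 = $2444.77 thousand.

$2444.77 thousand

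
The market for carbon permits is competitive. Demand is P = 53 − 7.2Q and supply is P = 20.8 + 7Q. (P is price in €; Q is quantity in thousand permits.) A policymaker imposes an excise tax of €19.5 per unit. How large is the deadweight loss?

Competitive equilibrium: 53 − 7.2Q = 20.8 + 7Q → Q* = 2.2676, P* = 36.6732.
With the tax, the buyer price exceeds the seller price by 19.5: (53 − 7.2Q) − (20.8 + 7Q) = 19.5 → Q' = 0.8944.
ΔQ = 2.2676 − 0.8944 = 1.3732; the wedge equals the tax, 19.5.
Deadweight loss = ½ × 1.3732 × 19.5 = €13.39 thousand.

€13.39 thousand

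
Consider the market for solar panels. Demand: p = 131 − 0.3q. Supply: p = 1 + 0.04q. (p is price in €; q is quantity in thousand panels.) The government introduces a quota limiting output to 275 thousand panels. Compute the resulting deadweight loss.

Competitive equilibrium: 131 − 0.3q = 1 + 0.04q → q* = 382.3529, p* = 16.2941.
At q = 275: demand price = 131 − 0.3·275 = 48.5; supply price = 1 + 0.04·275 = 12.
Δq = 382.3529 − 275 = 107.3529; wedge = 48.5 − 12 = 36.5.
Deadweight loss = ½ × 107.3529 × 36.5 = €1959.19 thousand.

€1959.19 thousand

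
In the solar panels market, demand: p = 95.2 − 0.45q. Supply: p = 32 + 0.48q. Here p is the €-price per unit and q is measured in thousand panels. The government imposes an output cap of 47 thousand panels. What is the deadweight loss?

€204.23 thousand

Competitive equilibrium: 95.2 − 0.45q = 32 + 0.48q → q* = 67.957, p* = 64.6194.
At q = 47: demand price = 95.2 − 0.45·47 = 74.05; supply price = 32 + 0.48·47 = 54.56.
Δq = 67.957 − 47 = 20.957; wedge = 74.05 − 54.56 = 19.49.
DWL = ½ × 20.957 × 19.49 = €204.23 thousand.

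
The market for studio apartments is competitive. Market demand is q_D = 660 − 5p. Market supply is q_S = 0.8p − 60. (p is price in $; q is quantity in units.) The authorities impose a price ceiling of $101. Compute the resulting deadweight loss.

$248.41

In inverse form: demand p = 132 − 0.2q, supply p = 75 + 1.25q.
Competitive equilibrium: 132 − 0.2q = 75 + 1.25q → q* = 39.3103, p* = 124.1379.
At the ceiling p = 101, quantity supplied = (101 − 75)/1.25 = 20.8.
Willingness to pay at q' = 20.8: 132 − 0.2·20.8 = 127.84.
Δq = 39.3103 − 20.8 = 18.5103; wedge = 127.84 − 101 = 26.84.
Welfare loss = ½ × 18.5103 × 26.84 = $248.41.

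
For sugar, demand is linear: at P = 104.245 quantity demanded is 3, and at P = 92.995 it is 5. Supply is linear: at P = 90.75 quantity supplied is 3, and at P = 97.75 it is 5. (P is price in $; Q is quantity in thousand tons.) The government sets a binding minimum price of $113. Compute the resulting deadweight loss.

Demand slope = (92.995 − 104.245)/(5 − 3) = −5.625, so P = 121.12 − 5.625Q.
Supply slope = (97.75 − 90.75)/(5 − 3) = 3.5, so P = 80.25 + 3.5Q.
Competitive equilibrium: 121.12 − 5.625Q = 80.25 + 3.5Q → Q* = 4.4789, P* = 95.92616.
At the floor P = 113, quantity demanded = (121.12 − 113)/5.625 = 1.44356.
Sellers' marginal cost at Q' = 1.44356: 80.25 + 3.5·1.44356 = 85.30246.
ΔQ = 4.4789 − 1.44356 = 3.03534; wedge = 113 − 85.30246 = 27.69754.
Welfare loss = ½ × 3.03534 × 27.69754 = $42.04 thousand.

$42.04 thousand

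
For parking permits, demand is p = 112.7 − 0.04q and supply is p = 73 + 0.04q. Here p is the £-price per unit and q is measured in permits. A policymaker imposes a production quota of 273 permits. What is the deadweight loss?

Competitive equilibrium: 112.7 − 0.04q = 73 + 0.04q → q* = 496.25, p* = 92.85.
At q = 273: demand price = 112.7 − 0.04·273 = 101.78; supply price = 73 + 0.04·273 = 83.92.
Δq = 496.25 − 273 = 223.25; wedge = 101.78 − 83.92 = 17.86.
Welfare loss = ½ × 223.25 × 17.86 = £1993.62.

£1993.62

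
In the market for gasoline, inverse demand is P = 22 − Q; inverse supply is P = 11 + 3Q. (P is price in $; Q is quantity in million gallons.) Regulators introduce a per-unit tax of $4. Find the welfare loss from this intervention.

$2 million

Competitive equilibrium: 22 − Q = 11 + 3Q → Q* = 2.75, P* = 19.25.
With the tax, the buyer price exceeds the seller price by 4: (22 − Q) − (11 + 3Q) = 4 → Q' = 1.75.
ΔQ = 2.75 − 1.75 = 1; the wedge equals the tax, 4.
Welfare loss = ½ × 1 × 4 = $2 million.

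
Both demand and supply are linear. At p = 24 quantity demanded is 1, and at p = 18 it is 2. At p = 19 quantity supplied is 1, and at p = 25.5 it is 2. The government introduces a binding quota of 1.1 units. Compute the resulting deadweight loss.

0.56

Demand slope = (18 − 24)/(2 − 1) = −6, so p = 30 − 6q.
Supply slope = (25.5 − 19)/(2 − 1) = 6.5, so p = 12.5 + 6.5q.
Competitive equilibrium: 30 − 6q = 12.5 + 6.5q → q* = 1.4, p* = 21.6.
At q = 1.1: demand price = 30 − 6·1.1 = 23.4; supply price = 12.5 + 6.5·1.1 = 19.65.
Δq = 1.4 − 1.1 = 0.3; wedge = 23.4 − 19.65 = 3.75.
Deadweight loss = ½ × 0.3 × 3.75 = 0.56.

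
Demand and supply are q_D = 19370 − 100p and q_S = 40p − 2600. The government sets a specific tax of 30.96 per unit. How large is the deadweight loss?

In inverse form: demand p = 193.7 − 0.01q, supply p = 65 + 0.025q.
Competitive equilibrium: 193.7 − 0.01q = 65 + 0.025q → q* = 3677.1429, p* = 156.9286.
With the tax, the buyer price exceeds the seller price by 30.96: (193.7 − 0.01q) − (65 + 0.025q) = 30.96 → q' = 2792.5714.
Δq = 3677.1429 − 2792.5714 = 884.5715; the wedge equals the tax, 30.96.
DWL = ½ × 884.5715 × 30.96 = 13693.17.

13693.17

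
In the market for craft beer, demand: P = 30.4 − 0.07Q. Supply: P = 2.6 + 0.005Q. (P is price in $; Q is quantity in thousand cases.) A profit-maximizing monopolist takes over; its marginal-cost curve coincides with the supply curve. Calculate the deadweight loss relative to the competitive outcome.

$1200.77 thousand

Competitive equilibrium: 30.4 − 0.07Q = 2.6 + 0.005Q → Q* = 370.6667, P* = 4.4533.
Marginal revenue: MR = 30.4 − 0.14Q. Set MR = MC: 30.4 − 0.14Q = 2.6 + 0.005Q → Q_m = 191.7241.
Price P_m = 30.4 − 0.07·191.7241 = 16.9793; MC(Q_m) = 2.6 + 0.005·191.7241 = 3.5586.
Competitive Q* = 370.6667, so ΔQ = 178.9426; wedge = 16.9793 − 3.5586 = 13.4207.
DWL = ½ × 178.9426 × 13.4207 = $1200.77 thousand.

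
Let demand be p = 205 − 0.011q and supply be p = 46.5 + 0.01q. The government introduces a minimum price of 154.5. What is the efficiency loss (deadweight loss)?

91792.40

Competitive equilibrium: 205 − 0.011q = 46.5 + 0.01q → q* = 7547.619048, p* = 121.97619.
At the floor p = 154.5, quantity demanded = (205 − 154.5)/0.011 = 4590.909091.
Sellers' marginal cost at q' = 4590.909091: 46.5 + 0.01·4590.909091 = 92.409091.
Δq = 7547.619048 − 4590.909091 = 2956.709957; wedge = 154.5 − 92.409091 = 62.090909.
The triangle = ½ × 2956.709957 × 62.090909 = 91792.40.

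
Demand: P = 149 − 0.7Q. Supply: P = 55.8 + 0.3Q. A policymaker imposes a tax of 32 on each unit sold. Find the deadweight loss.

Competitive equilibrium: 149 − 0.7Q = 55.8 + 0.3Q → Q* = 93.2, P* = 83.76.
With the tax, the buyer price exceeds the seller price by 32: (149 − 0.7Q) − (55.8 + 0.3Q) = 32 → Q' = 61.2.
ΔQ = 93.2 − 61.2 = 32; the wedge equals the tax, 32.
DWL = ½ × 32 × 32 = 512.

512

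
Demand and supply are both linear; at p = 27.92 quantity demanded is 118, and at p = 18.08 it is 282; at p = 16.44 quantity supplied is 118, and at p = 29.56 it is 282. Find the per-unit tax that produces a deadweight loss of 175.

Demand slope = (18.08 − 27.92)/(282 − 118) = −0.06, so p = 35 − 0.06q.
Supply slope = (29.56 − 16.44)/(282 − 118) = 0.08, so p = 7 + 0.08q.
Competitive equilibrium: 35 − 0.06q = 7 + 0.08q → q* = 200, p* = 23.
A tax t gives Δq = t/0.14 and wedge t, so DWL = t²/0.28.
t²/0.28 = 175 → t² = 49 → t = 7.

7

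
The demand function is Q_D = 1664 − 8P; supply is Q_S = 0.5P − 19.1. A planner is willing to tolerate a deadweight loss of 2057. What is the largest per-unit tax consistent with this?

In inverse form: demand P = 208 − 0.125Q, supply P = 38.2 + 2Q.
Competitive equilibrium: 208 − 0.125Q = 38.2 + 2Q → Q* = 79.9059, P* = 198.0118.
A tax t gives ΔQ = t/2.125 and wedge t, so DWL = t²/4.25.
t²/4.25 = 2057 → t² = 8742.25 → t = 93.5.

93.5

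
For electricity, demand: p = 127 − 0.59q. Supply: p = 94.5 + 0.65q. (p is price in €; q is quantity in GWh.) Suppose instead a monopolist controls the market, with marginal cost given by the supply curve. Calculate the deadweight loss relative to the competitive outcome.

Competitive equilibrium: 127 − 0.59q = 94.5 + 0.65q → q* = 26.2097, p* = 111.5363.
Marginal revenue: MR = 127 − 1.18q. Set MR = MC: 127 − 1.18q = 94.5 + 0.65q → q_m = 17.7596.
Price p_m = 127 − 0.59·17.7596 = 116.5218; MC(q_m) = 94.5 + 0.65·17.7596 = 106.0437.
Competitive q* = 26.2097, so Δq = 8.4501; wedge = 116.5218 − 106.0437 = 10.4781.
Deadweight loss = ½ × 8.4501 × 10.4781 = €44.27.

€44.27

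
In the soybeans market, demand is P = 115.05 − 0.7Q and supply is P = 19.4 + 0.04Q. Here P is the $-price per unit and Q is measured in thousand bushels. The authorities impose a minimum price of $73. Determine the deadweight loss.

$1771.05 thousand

Competitive equilibrium: 115.05 − 0.7Q = 19.4 + 0.04Q → Q* = 129.2568, P* = 24.5703.
At the floor P = 73, quantity demanded = (115.05 − 73)/0.7 = 60.0714.
Sellers' marginal cost at Q' = 60.0714: 19.4 + 0.04·60.0714 = 21.8029.
ΔQ = 129.2568 − 60.0714 = 69.1854; wedge = 73 − 21.8029 = 51.1971.
DWL = ½ × 69.1854 × 51.1971 = $1771.05 thousand.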